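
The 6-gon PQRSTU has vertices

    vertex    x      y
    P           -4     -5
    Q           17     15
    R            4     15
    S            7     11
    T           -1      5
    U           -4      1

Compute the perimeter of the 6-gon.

|PQ| = √((21)² + (20)²) = √841 = 29
|QR| = √((-13)² + (0)²) = √169 = 13
|RS| = √((3)² + (-4)²) = √25 = 5
|ST| = √((-8)² + (-6)²) = √100 = 10
|TU| = √((-3)² + (-4)²) = √25 = 5
|UP| = √((0)² + (-6)²) = √36 = 6
Perimeter = 29 + 13 + 5 + 10 + 5 + 6 = 68.

68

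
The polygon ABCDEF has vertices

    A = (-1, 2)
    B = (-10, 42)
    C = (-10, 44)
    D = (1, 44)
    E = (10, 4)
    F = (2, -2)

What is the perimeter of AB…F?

|AB| = √((-9)² + (40)²) = √1681 = 41
|BC| = √((0)² + (2)²) = √4 = 2
|CD| = √((11)² + (0)²) = √121 = 11
|DE| = √((9)² + (-40)²) = √1681 = 41
|EF| = √((-8)² + (-6)²) = √100 = 10
|FA| = √((-3)² + (4)²) = √25 = 5
Perimeter = 41 + 2 + 11 + 41 + 10 + 5 = 110.

110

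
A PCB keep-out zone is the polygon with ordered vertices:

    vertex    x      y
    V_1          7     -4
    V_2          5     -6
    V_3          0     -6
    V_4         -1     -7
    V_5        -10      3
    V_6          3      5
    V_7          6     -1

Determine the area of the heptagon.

V_1→V_2: (7)(-6) − (5)(-4) = -22
V_2→V_3: (5)(-6) − (0)(-6) = -30
V_3→V_4: (0)(-7) − (-1)(-6) = -6
V_4→V_5: (-1)(3) − (-10)(-7) = -73
V_5→V_6: (-10)(5) − (3)(3) = -59
V_6→V_7: (3)(-1) − (6)(5) = -33
V_7→V_1: (6)(-4) − (7)(-1) = -17
Σ = -240
Area = |Σ|/2 = 120.

120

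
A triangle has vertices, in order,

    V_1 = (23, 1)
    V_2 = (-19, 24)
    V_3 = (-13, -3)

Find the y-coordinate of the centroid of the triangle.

Apply the shoelace (surveyor's) formula. First the cross-terms c_i = x_i·y_{i+1} − x_{i+1}·y_i:
  571, 369, 56  ⇒  2A = 996, A = 498.
Then Σ (y_i + y_{i+1})·c_i = 21912, so ȳ = 21912 / (6·498) = 22/3.

22/3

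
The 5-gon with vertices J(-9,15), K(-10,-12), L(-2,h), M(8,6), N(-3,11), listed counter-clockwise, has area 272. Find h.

-9

The doubled signed area Σ (x_i y_{i+1} − x_{i+1} y_i) is linear in h.
With h=0 it equals 382; the coefficient of h is -18 (from the two edges through L).
So -18·h + 382 = 2·272 = 544 ⇒ h = -9.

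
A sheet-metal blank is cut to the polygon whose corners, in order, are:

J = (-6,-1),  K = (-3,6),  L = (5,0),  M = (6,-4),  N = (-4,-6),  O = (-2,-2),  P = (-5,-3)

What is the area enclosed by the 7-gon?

Cross-terms: -39, -30, -20, -52, -4, -4, -13  ⇒  Σ = -162
Area = |Σ|/2 = 81.

81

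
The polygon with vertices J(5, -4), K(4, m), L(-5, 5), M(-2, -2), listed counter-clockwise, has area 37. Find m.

0

The doubled signed area Σ (x_i y_{i+1} − x_{i+1} y_i) is linear in m.
With m=0 it equals 74; the coefficient of m is 10 (from the two edges through K).
So 10·m + 74 = 2·37 = 74 ⇒ m = 0.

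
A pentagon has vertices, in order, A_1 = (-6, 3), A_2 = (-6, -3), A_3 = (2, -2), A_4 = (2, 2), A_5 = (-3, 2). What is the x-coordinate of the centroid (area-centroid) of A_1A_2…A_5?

-509/225

Apply the shoelace formula. First the cross-terms c_i = x_i·y_{i+1} − x_{i+1}·y_i:
  36, 18, 8, 10, 3  ⇒  2A = 75, A = 37.5.
Then Σ (x_i + x_{i+1})·c_i = -509, so x̄ = -509 / (6·37.5) = -509/225.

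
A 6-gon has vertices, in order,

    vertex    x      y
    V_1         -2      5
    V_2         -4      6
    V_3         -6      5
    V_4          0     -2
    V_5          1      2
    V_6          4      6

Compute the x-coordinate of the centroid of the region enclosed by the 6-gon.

Apply the shoelace (surveyor's) formula. First the cross-terms c_i = x_i·y_{i+1} − x_{i+1}·y_i:
  8, 16, 12, 2, -2, 32  ⇒  2A = 68, A = 34.
Then Σ (x_i + x_{i+1})·c_i = -224, so x̄ = -224 / (6·34) = -56/51.

-56/51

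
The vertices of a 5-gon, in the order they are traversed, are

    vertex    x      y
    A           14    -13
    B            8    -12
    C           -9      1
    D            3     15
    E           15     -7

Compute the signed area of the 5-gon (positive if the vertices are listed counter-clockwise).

-322.5

Apply Gauss's area formula: 2A = Σ (x_i·y_{i+1} − x_{i+1}·y_i), indices taken mod 5.
A→B: (14)(-12) − (8)(-13) = -64
B→C: (8)(1) − (-9)(-12) = -100
C→D: (-9)(15) − (3)(1) = -138
D→E: (3)(-7) − (15)(15) = -246
E→A: (15)(-13) − (14)(-7) = -97
Σ = -645
Signed area = Σ/2 = -322.5 (negative ⇒ clockwise traversal).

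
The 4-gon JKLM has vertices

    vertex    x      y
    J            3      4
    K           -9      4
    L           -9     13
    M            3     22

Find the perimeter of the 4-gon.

54

|JK| = √((-12)² + (0)²) = √144 = 12
|KL| = √((0)² + (9)²) = √81 = 9
|LM| = √((12)² + (9)²) = √225 = 15
|MJ| = √((0)² + (-18)²) = √324 = 18
Perimeter = 12 + 9 + 15 + 18 = 54.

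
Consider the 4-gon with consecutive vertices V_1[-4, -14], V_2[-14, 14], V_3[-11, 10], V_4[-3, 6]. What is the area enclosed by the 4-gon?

104

Apply the shoelace formula: 2A = Σ (x_i·y_{i+1} − x_{i+1}·y_i), indices taken mod 4.
Σ = (-252) + (14) + (-36) + (66) = -208
Area = |Σ|/2 = 104.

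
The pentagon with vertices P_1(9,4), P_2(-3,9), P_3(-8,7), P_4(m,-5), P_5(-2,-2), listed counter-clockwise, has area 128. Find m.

-8

The doubled signed area Σ (x_i y_{i+1} − x_{i+1} y_i) is linear in m.
With m=0 it equals 184; the coefficient of m is -9 (from the two edges through P_4).
So -9·m + 184 = 2·128 = 256 ⇒ m = -8.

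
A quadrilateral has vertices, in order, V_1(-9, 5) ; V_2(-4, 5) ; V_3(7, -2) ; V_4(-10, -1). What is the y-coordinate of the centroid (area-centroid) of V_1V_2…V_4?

27/23

Apply the shoelace (surveyor's) formula. First the cross-terms c_i = x_i·y_{i+1} − x_{i+1}·y_i:
  -25, -27, -27, -59  ⇒  2A = -138, A = -69.
Then Σ (y_i + y_{i+1})·c_i = -486, so ȳ = -486 / (6·(-69)) = 27/23.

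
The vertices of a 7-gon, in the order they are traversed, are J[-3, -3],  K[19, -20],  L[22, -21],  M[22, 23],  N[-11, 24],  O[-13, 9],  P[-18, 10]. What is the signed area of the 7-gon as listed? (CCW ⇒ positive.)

1118

Σ = (117) + (41) + (968) + (781) + (213) + (32) + (84) = 2236
Signed area = Σ/2 = 1118 (positive ⇒ counter-clockwise traversal).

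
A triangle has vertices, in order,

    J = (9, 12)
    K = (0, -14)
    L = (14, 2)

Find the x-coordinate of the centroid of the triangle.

23/3

Apply Gauss's area formula. First the cross-terms c_i = x_i·y_{i+1} − x_{i+1}·y_i:
  -126, 196, 150  ⇒  2A = 220, A = 110.
Then Σ (x_i + x_{i+1})·c_i = 5060, so x̄ = 5060 / (6·110) = 23/3.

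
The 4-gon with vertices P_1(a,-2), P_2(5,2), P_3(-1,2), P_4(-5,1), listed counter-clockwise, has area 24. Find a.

7

The doubled signed area Σ (x_i y_{i+1} − x_{i+1} y_i) is linear in a.
With a=0 it equals 41; the coefficient of a is 1 (from the two edges through P_1).
So 1·a + 41 = 2·24 = 48 ⇒ a = 7.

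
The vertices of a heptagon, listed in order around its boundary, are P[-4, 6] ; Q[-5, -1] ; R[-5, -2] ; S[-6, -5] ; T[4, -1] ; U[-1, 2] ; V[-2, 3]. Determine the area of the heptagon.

Apply the shoelace (surveyor's) formula: 2A = Σ (x_i·y_{i+1} − x_{i+1}·y_i), indices taken mod 7.
P→Q: (-4)(-1) − (-5)(6) = 34
Q→R: (-5)(-2) − (-5)(-1) = 5
R→S: (-5)(-5) − (-6)(-2) = 13
S→T: (-6)(-1) − (4)(-5) = 26
T→U: (4)(2) − (-1)(-1) = 7
U→V: (-1)(3) − (-2)(2) = 1
V→P: (-2)(6) − (-4)(3) = 0
Σ = 86
Area = |Σ|/2 = 43.

43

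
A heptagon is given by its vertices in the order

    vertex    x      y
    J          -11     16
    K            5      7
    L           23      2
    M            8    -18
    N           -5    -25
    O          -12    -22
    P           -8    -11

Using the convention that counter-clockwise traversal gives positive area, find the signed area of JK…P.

-755.5

Σ = (-157) + (-151) + (-430) + (-290) + (-190) + (-44) + (-249) = -1511
Signed area = Σ/2 = -755.5 (negative ⇒ clockwise traversal).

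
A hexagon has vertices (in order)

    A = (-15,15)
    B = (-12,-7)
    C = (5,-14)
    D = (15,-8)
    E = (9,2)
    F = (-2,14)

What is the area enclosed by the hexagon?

Apply the surveyor's formula: 2A = Σ (x_i·y_{i+1} − x_{i+1}·y_i), indices taken mod 6.
A→B: (-15)(-7) − (-12)(15) = 285
B→C: (-12)(-14) − (5)(-7) = 203
C→D: (5)(-8) − (15)(-14) = 170
D→E: (15)(2) − (9)(-8) = 102
E→F: (9)(14) − (-2)(2) = 130
F→A: (-2)(15) − (-15)(14) = 180
Σ = 1070
Area = |Σ|/2 = 535.

535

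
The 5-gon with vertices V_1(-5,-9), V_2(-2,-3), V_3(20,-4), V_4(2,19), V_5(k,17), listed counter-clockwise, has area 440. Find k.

-11

Write out the shoelace sum; only the two edges meeting at V_5 involve k:
2·Area = [(2·17 − k·19) + (k·(-9) − (-5)·17)] + 453
       = -28·k + 572 = 880
⇒ k = -11.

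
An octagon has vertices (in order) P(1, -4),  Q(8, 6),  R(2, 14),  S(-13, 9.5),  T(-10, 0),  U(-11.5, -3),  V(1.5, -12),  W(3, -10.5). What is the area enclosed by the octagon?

312.625

Σ = (38) + (100) + (201) + (95) + (30) + (142.5) + (20.25) + (-1.5) = 625.25
Area = |Σ|/2 = 312.625.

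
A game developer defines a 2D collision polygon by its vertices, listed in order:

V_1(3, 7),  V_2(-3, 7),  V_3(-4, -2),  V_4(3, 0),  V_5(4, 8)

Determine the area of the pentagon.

Apply the shoelace formula: 2A = Σ (x_i·y_{i+1} − x_{i+1}·y_i), indices taken mod 5.
V_1→V_2: (3)(7) − (-3)(7) = 42
V_2→V_3: (-3)(-2) − (-4)(7) = 34
V_3→V_4: (-4)(0) − (3)(-2) = 6
V_4→V_5: (3)(8) − (4)(0) = 24
V_5→V_1: (4)(7) − (3)(8) = 4
Σ = 110
Area = |Σ|/2 = 55.

55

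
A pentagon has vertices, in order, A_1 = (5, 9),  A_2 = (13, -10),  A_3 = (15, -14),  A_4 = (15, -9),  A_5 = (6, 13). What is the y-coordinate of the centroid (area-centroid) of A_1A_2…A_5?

-2/19

Apply the surveyor's formula. First the cross-terms c_i = x_i·y_{i+1} − x_{i+1}·y_i:
  -167, -32, 75, 249, -11  ⇒  2A = 114, A = 57.
Then Σ (y_i + y_{i+1})·c_i = -36, so ȳ = -36 / (6·57) = -2/19.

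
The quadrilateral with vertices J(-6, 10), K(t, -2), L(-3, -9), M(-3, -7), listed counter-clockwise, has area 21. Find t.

The doubled signed area Σ (x_i y_{i+1} − x_{i+1} y_i) is linear in t.
With t=0 it equals -72; the coefficient of t is -19 (from the two edges through K).
So -19·t + -72 = 2·21 = 42 ⇒ t = -6.

-6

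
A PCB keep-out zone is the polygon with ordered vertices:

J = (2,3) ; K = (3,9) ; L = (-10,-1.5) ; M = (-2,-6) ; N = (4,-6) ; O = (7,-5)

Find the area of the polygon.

120.25

Σ = (9) + (85.5) + (57) + (36) + (22) + (31) = 240.5
Area = |Σ|/2 = 120.25.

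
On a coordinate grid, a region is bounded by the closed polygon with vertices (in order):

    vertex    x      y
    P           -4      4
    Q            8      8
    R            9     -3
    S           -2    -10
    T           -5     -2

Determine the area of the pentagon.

165

Apply the surveyor's formula: 2A = Σ (x_i·y_{i+1} − x_{i+1}·y_i), indices taken mod 5.
Σ = (-64) + (-96) + (-96) + (-46) + (-28) = -330
Area = |Σ|/2 = 165.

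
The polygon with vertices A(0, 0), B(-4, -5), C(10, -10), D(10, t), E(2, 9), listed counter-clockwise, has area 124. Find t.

The doubled signed area Σ (x_i y_{i+1} − x_{i+1} y_i) is linear in t.
With t=0 it equals 280; the coefficient of t is 8 (from the two edges through D).
So 8·t + 280 = 2·124 = 248 ⇒ t = -4.

-4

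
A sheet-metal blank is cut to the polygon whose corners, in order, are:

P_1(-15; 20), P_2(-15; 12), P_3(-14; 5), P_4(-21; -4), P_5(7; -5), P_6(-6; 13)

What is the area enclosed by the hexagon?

321.5

Σ = (120) + (93) + (161) + (133) + (61) + (75) = 643
Area = |Σ|/2 = 321.5.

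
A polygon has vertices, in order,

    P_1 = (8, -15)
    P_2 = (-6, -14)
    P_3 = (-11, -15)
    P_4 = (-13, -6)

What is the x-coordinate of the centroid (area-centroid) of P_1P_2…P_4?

Apply Gauss's area formula. First the cross-terms c_i = x_i·y_{i+1} − x_{i+1}·y_i:
  -202, -64, -129, 243  ⇒  2A = -152, A = -76.
Then Σ (x_i + x_{i+1})·c_i = 2565, so x̄ = 2565 / (6·(-76)) = -5.625.

-5.625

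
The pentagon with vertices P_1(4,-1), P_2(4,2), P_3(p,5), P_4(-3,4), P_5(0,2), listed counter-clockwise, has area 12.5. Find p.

-4

Write out the shoelace sum; only the two edges meeting at P_3 involve p:
2·Area = [(4·5 − p·2) + (p·4 − (-3)·5)] + -2
       = 2·p + 33 = 25
⇒ p = -4.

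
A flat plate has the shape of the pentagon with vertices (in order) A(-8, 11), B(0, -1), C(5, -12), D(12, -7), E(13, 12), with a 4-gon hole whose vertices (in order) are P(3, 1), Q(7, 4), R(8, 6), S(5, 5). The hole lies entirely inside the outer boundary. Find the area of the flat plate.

290.5

Outer boundary:
Apply Gauss's area formula: 2A = Σ (x_i·y_{i+1} − x_{i+1}·y_i), indices taken mod 5.
A→B: (-8)(-1) − (0)(11) = 8
B→C: (0)(-12) − (5)(-1) = 5
C→D: (5)(-7) − (12)(-12) = 109
D→E: (12)(12) − (13)(-7) = 235
E→A: (13)(11) − (-8)(12) = 239
Σ = 596
Area = |Σ|/2 = 298.
Hole:
Σ = (5) + (10) + (10) + (-10) = 15
Area = |Σ|/2 = 7.5.
Net area = 298 − 7.5 = 290.5.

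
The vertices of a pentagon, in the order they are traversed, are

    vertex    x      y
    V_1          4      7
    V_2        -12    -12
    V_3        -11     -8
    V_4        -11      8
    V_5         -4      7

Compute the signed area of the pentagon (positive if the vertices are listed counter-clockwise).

Apply the surveyor's formula: 2A = Σ (x_i·y_{i+1} − x_{i+1}·y_i), indices taken mod 5.
V_1→V_2: (4)(-12) − (-12)(7) = 36
V_2→V_3: (-12)(-8) − (-11)(-12) = -36
V_3→V_4: (-11)(8) − (-11)(-8) = -176
V_4→V_5: (-11)(7) − (-4)(8) = -45
V_5→V_1: (-4)(7) − (4)(7) = -56
Σ = -277
Signed area = Σ/2 = -138.5 (negative ⇒ clockwise traversal).

-138.5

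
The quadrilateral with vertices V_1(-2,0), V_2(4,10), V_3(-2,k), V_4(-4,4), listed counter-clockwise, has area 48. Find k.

12

Write out the shoelace sum; only the two edges meeting at V_3 involve k:
2·Area = [(4·k − (-2)·10) + ((-2)·4 − (-4)·k)] + -12
       = 8·k + 0 = 96
⇒ k = 12.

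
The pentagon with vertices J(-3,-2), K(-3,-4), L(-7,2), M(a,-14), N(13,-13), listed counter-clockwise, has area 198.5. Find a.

-14

Write out the shoelace sum; only the two edges meeting at M involve a:
2·Area = [((-7)·(-14) − a·2) + (a·(-13) − 13·(-14))] + -93
       = -15·a + 187 = 397
⇒ a = -14.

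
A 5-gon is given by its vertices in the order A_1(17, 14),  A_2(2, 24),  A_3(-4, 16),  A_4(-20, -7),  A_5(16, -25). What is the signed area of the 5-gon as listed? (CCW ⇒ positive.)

Σ = (380) + (128) + (348) + (612) + (649) = 2117
Signed area = Σ/2 = 1058.5 (positive ⇒ counter-clockwise traversal).

1058.5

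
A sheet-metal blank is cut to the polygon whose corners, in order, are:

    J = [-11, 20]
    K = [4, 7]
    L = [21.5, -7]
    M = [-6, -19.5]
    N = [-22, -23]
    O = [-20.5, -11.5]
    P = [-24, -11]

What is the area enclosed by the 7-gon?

Apply the surveyor's formula: 2A = Σ (x_i·y_{i+1} − x_{i+1}·y_i), indices taken mod 7.
Cross-terms: -157, -178.5, -461.25, -291, -218.5, -50.5, -601  ⇒  Σ = -1957.75
Area = |Σ|/2 = 978.875.

978.875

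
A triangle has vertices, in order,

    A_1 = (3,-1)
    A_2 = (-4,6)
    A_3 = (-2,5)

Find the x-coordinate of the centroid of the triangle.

Apply the surveyor's formula. First the cross-terms c_i = x_i·y_{i+1} − x_{i+1}·y_i:
  14, -8, -13  ⇒  2A = -7, A = -3.5.
Then Σ (x_i + x_{i+1})·c_i = 21, so x̄ = 21 / (6·(-3.5)) = -1.

-1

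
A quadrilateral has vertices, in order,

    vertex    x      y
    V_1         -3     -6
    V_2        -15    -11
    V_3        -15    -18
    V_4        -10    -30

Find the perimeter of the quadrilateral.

|V_1V_2| = √((-12)² + (-5)²) = √169 = 13
|V_2V_3| = √((0)² + (-7)²) = √49 = 7
|V_3V_4| = √((5)² + (-12)²) = √169 = 13
|V_4V_1| = √((7)² + (24)²) = √625 = 25
Perimeter = 13 + 7 + 13 + 25 = 58.

58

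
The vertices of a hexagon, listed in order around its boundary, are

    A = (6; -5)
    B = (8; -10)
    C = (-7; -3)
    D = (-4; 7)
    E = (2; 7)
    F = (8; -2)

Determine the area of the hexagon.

152.5

Cross-terms: -20, -94, -61, -42, -60, -28  ⇒  Σ = -305
Area = |Σ|/2 = 152.5.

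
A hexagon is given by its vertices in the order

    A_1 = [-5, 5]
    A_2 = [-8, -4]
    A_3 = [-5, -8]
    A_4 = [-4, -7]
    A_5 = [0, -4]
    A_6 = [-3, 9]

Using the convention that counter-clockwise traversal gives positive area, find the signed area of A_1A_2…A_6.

A_1→A_2: (-5)(-4) − (-8)(5) = 60
A_2→A_3: (-8)(-8) − (-5)(-4) = 44
A_3→A_4: (-5)(-7) − (-4)(-8) = 3
A_4→A_5: (-4)(-4) − (0)(-7) = 16
A_5→A_6: (0)(9) − (-3)(-4) = -12
A_6→A_1: (-3)(5) − (-5)(9) = 30
Σ = 141
Signed area = Σ/2 = 70.5 (positive ⇒ counter-clockwise traversal).

70.5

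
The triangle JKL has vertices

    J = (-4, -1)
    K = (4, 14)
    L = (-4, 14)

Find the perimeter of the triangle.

|JK| = √((8)² + (15)²) = √289 = 17
|KL| = √((-8)² + (0)²) = √64 = 8
|LJ| = √((0)² + (-15)²) = √225 = 15
Perimeter = 17 + 8 + 15 = 40.

40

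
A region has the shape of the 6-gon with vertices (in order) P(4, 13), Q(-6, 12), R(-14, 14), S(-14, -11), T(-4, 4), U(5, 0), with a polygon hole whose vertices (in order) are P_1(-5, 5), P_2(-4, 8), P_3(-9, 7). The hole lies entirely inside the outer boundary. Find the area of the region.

245.5

Outer boundary:
Apply the surveyor's formula: 2A = Σ (x_i·y_{i+1} − x_{i+1}·y_i), indices taken mod 6.
P→Q: (4)(12) − (-6)(13) = 126
Q→R: (-6)(14) − (-14)(12) = 84
R→S: (-14)(-11) − (-14)(14) = 350
S→T: (-14)(4) − (-4)(-11) = -100
T→U: (-4)(0) − (5)(4) = -20
U→P: (5)(13) − (4)(0) = 65
Σ = 505
Area = |Σ|/2 = 252.5.
Hole:
Apply the shoelace (surveyor's) formula: 2A = Σ (x_i·y_{i+1} − x_{i+1}·y_i), indices taken mod 3.
Σ = (-20) + (44) + (-10) = 14
Area = |Σ|/2 = 7.
Net area = 252.5 − 7 = 245.5.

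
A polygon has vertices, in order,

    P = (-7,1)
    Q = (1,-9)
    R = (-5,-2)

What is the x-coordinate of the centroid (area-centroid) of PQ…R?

Apply the shoelace (surveyor's) formula. First the cross-terms c_i = x_i·y_{i+1} − x_{i+1}·y_i:
  62, -47, -19  ⇒  2A = -4, A = -2.
Then Σ (x_i + x_{i+1})·c_i = 44, so x̄ = 44 / (6·(-2)) = -11/3.

-11/3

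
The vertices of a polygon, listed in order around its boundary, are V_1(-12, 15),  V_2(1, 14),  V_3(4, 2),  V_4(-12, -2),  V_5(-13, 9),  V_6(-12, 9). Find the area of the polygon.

218

Apply the surveyor's formula: 2A = Σ (x_i·y_{i+1} − x_{i+1}·y_i), indices taken mod 6.
Σ = (-183) + (-54) + (16) + (-134) + (-9) + (-72) = -436
Area = |Σ|/2 = 218.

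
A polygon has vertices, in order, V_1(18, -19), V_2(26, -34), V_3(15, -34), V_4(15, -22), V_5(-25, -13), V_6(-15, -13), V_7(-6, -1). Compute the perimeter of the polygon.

|V_1V_2| = √((8)² + (-15)²) = √289 = 17
|V_2V_3| = √((-11)² + (0)²) = √121 = 11
|V_3V_4| = √((0)² + (12)²) = √144 = 12
|V_4V_5| = √((-40)² + (9)²) = √1681 = 41
|V_5V_6| = √((10)² + (0)²) = √100 = 10
|V_6V_7| = √((9)² + (12)²) = √225 = 15
|V_7V_1| = √((24)² + (-18)²) = √900 = 30
Perimeter = 17 + 11 + 12 + 41 + 10 + 15 + 30 = 136.

136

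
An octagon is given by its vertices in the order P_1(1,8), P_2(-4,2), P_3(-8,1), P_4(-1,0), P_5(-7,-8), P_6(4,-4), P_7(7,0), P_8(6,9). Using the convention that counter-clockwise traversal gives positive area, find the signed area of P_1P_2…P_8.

Apply Gauss's area formula: 2A = Σ (x_i·y_{i+1} − x_{i+1}·y_i), indices taken mod 8.
Cross-terms: 34, 12, 1, 8, 60, 28, 63, 39  ⇒  Σ = 245
Signed area = Σ/2 = 122.5 (positive ⇒ counter-clockwise traversal).

122.5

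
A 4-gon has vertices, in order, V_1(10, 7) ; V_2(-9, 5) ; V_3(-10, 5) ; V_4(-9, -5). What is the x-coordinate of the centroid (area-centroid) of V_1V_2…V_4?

-3

Apply the shoelace (surveyor's) formula. First the cross-terms c_i = x_i·y_{i+1} − x_{i+1}·y_i:
  113, 5, 95, -13  ⇒  2A = 200, A = 100.
Then Σ (x_i + x_{i+1})·c_i = -1800, so x̄ = -1800 / (6·100) = -3.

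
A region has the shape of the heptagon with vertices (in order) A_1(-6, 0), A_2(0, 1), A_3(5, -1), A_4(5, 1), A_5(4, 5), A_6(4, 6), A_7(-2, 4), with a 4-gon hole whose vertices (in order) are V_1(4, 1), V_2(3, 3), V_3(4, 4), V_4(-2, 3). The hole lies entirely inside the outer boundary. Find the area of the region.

Outer boundary:
Cross-terms: -6, -5, 10, 21, 4, 28, 24  ⇒  Σ = 76
Area = |Σ|/2 = 38.
Hole:
Apply the surveyor's formula: 2A = Σ (x_i·y_{i+1} − x_{i+1}·y_i), indices taken mod 4.
Σ = (9) + (0) + (20) + (-14) = 15
Area = |Σ|/2 = 7.5.
Net area = 38 − 7.5 = 30.5.

30.5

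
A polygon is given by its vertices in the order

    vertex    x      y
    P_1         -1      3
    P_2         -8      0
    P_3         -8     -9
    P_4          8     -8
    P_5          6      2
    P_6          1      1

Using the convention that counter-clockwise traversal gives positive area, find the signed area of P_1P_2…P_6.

152

Apply the surveyor's formula: 2A = Σ (x_i·y_{i+1} − x_{i+1}·y_i), indices taken mod 6.
Σ = (24) + (72) + (136) + (64) + (4) + (4) = 304
Signed area = Σ/2 = 152 (positive ⇒ counter-clockwise traversal).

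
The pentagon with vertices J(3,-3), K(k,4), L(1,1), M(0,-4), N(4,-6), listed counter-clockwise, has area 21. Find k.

The doubled signed area Σ (x_i y_{i+1} − x_{i+1} y_i) is linear in k.
With k=0 it equals 26; the coefficient of k is 4 (from the two edges through K).
So 4·k + 26 = 2·21 = 42 ⇒ k = 4.

4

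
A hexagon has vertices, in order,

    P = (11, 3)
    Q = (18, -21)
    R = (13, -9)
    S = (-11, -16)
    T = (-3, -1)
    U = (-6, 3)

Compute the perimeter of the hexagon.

|PQ| = √((7)² + (-24)²) = √625 = 25
|QR| = √((-5)² + (12)²) = √169 = 13
|RS| = √((-24)² + (-7)²) = √625 = 25
|ST| = √((8)² + (15)²) = √289 = 17
|TU| = √((-3)² + (4)²) = √25 = 5
|UP| = √((17)² + (0)²) = √289 = 17
Perimeter = 25 + 13 + 25 + 17 + 5 + 17 = 102.

102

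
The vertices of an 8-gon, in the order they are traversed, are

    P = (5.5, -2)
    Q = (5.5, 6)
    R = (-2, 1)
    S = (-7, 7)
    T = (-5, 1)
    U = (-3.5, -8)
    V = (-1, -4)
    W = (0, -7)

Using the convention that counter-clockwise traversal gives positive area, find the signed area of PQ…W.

88.75

Apply the shoelace formula: 2A = Σ (x_i·y_{i+1} − x_{i+1}·y_i), indices taken mod 8.
P→Q: (5.5)(6) − (5.5)(-2) = 44
Q→R: (5.5)(1) − (-2)(6) = 17.5
R→S: (-2)(7) − (-7)(1) = -7
S→T: (-7)(1) − (-5)(7) = 28
T→U: (-5)(-8) − (-3.5)(1) = 43.5
U→V: (-3.5)(-4) − (-1)(-8) = 6
V→W: (-1)(-7) − (0)(-4) = 7
W→P: (0)(-2) − (5.5)(-7) = 38.5
Σ = 177.5
Signed area = Σ/2 = 88.75 (positive ⇒ counter-clockwise traversal).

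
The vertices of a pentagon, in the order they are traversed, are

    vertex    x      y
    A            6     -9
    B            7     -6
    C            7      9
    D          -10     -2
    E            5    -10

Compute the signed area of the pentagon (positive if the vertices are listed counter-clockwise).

166.5

Cross-terms: 27, 105, 76, 110, 15  ⇒  Σ = 333
Signed area = Σ/2 = 166.5 (positive ⇒ counter-clockwise traversal).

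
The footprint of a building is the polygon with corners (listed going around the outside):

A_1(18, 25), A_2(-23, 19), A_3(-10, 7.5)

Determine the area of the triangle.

274.75

Σ = (917) + (17.5) + (-385) = 549.5
Area = |Σ|/2 = 274.75.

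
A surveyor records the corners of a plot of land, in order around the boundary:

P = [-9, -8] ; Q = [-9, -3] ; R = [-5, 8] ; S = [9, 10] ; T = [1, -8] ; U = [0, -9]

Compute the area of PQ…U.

Apply the shoelace (surveyor's) formula: 2A = Σ (x_i·y_{i+1} − x_{i+1}·y_i), indices taken mod 6.
P→Q: (-9)(-3) − (-9)(-8) = -45
Q→R: (-9)(8) − (-5)(-3) = -87
R→S: (-5)(10) − (9)(8) = -122
S→T: (9)(-8) − (1)(10) = -82
T→U: (1)(-9) − (0)(-8) = -9
U→P: (0)(-8) − (-9)(-9) = -81
Σ = -426
Area = |Σ|/2 = 213.

213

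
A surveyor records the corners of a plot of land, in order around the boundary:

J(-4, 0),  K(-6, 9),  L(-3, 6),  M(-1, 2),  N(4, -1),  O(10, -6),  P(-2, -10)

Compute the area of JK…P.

109

Apply Gauss's area formula: 2A = Σ (x_i·y_{i+1} − x_{i+1}·y_i), indices taken mod 7.
Σ = (-36) + (-9) + (0) + (-7) + (-14) + (-112) + (-40) = -218
Area = |Σ|/2 = 109.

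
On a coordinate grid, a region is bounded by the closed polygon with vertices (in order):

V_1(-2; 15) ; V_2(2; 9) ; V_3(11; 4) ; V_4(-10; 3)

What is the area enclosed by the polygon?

Σ = (-48) + (-91) + (73) + (-144) = -210
Area = |Σ|/2 = 105.

105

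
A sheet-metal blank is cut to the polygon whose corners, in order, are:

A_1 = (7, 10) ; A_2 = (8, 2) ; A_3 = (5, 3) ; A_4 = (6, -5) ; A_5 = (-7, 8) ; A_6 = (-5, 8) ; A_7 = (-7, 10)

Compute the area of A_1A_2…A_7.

116

Apply the surveyor's formula: 2A = Σ (x_i·y_{i+1} − x_{i+1}·y_i), indices taken mod 7.
Σ = (-66) + (14) + (-43) + (13) + (-16) + (6) + (-140) = -232
Area = |Σ|/2 = 116.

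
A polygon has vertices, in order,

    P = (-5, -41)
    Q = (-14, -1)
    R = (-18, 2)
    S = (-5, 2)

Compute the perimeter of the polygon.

|PQ| = √((-9)² + (40)²) = √1681 = 41
|QR| = √((-4)² + (3)²) = √25 = 5
|RS| = √((13)² + (0)²) = √169 = 13
|SP| = √((0)² + (-43)²) = √1849 = 43
Perimeter = 41 + 5 + 13 + 43 = 102.

102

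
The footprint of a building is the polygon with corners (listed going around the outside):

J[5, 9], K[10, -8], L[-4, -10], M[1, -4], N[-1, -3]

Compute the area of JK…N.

J→K: (5)(-8) − (10)(9) = -130
K→L: (10)(-10) − (-4)(-8) = -132
L→M: (-4)(-4) − (1)(-10) = 26
M→N: (1)(-3) − (-1)(-4) = -7
N→J: (-1)(9) − (5)(-3) = 6
Σ = -237
Area = |Σ|/2 = 118.5.

118.5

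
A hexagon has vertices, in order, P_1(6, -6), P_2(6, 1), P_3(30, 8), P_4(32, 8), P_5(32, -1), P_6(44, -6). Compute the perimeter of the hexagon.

94

|P_1P_2| = √((0)² + (7)²) = √49 = 7
|P_2P_3| = √((24)² + (7)²) = √625 = 25
|P_3P_4| = √((2)² + (0)²) = √4 = 2
|P_4P_5| = √((0)² + (-9)²) = √81 = 9
|P_5P_6| = √((12)² + (-5)²) = √169 = 13
|P_6P_1| = √((-38)² + (0)²) = √1444 = 38
Perimeter = 7 + 25 + 2 + 9 + 13 + 38 = 94.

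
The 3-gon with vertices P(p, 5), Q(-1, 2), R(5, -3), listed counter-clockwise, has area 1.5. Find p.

Write out the shoelace sum; only the two edges meeting at P involve p:
2·Area = [(5·5 − p·(-3)) + (p·2 − (-1)·5)] + -7
       = 5·p + 23 = 3
⇒ p = -4.

-4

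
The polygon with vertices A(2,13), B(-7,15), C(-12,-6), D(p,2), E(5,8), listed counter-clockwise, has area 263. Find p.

12

Write out the shoelace sum; only the two edges meeting at D involve p:
2·Area = [((-12)·2 − p·(-6)) + (p·8 − 5·2)] + 392
       = 14·p + 358 = 526
⇒ p = 12.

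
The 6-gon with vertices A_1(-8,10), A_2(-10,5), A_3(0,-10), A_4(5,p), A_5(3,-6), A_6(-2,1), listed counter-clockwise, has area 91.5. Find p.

-8

The doubled signed area Σ (x_i y_{i+1} − x_{i+1} y_i) is linear in p.
With p=0 it equals 159; the coefficient of p is -3 (from the two edges through A_4).
So -3·p + 159 = 2·91.5 = 183 ⇒ p = -8.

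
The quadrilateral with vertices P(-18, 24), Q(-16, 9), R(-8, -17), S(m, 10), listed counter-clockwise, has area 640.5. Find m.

15

Write out the shoelace sum; only the two edges meeting at S involve m:
2·Area = [((-8)·10 − m·(-17)) + (m·24 − (-18)·10)] + 566
       = 41·m + 666 = 1281
⇒ m = 15.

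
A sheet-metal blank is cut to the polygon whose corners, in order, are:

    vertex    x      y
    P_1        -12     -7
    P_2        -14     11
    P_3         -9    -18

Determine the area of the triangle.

16

Σ = (-230) + (351) + (-153) = -32
Area = |Σ|/2 = 16.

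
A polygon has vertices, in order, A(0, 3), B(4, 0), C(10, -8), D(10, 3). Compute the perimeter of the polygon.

36

|AB| = √((4)² + (-3)²) = √25 = 5
|BC| = √((6)² + (-8)²) = √100 = 10
|CD| = √((0)² + (11)²) = √121 = 11
|DA| = √((-10)² + (0)²) = √100 = 10
Perimeter = 5 + 10 + 11 + 10 = 36.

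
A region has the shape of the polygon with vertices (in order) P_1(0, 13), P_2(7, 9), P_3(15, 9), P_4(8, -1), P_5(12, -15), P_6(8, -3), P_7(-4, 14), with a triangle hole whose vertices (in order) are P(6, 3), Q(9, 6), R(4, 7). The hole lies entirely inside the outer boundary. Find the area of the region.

104

Outer boundary:
Σ = (-91) + (-72) + (-87) + (-108) + (84) + (100) + (-52) = -226
Area = |Σ|/2 = 113.
Hole:
Apply the surveyor's formula: 2A = Σ (x_i·y_{i+1} − x_{i+1}·y_i), indices taken mod 3.
Cross-terms: 9, 39, -30  ⇒  Σ = 18
Area = |Σ|/2 = 9.
Net area = 113 − 9 = 104.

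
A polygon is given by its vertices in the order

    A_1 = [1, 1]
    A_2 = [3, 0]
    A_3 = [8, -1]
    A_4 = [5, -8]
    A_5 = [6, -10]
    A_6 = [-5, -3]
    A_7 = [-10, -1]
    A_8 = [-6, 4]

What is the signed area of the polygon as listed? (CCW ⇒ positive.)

-108

Apply the surveyor's formula: 2A = Σ (x_i·y_{i+1} − x_{i+1}·y_i), indices taken mod 8.
Σ = (-3) + (-3) + (-59) + (-2) + (-68) + (-25) + (-46) + (-10) = -216
Signed area = Σ/2 = -108 (negative ⇒ clockwise traversal).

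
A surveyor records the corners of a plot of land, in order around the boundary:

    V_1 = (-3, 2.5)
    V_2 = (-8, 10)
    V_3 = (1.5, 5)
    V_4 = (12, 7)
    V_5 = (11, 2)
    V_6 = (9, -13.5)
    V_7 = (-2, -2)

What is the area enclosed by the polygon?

195

Apply Gauss's area formula: 2A = Σ (x_i·y_{i+1} − x_{i+1}·y_i), indices taken mod 7.
V_1→V_2: (-3)(10) − (-8)(2.5) = -10
V_2→V_3: (-8)(5) − (1.5)(10) = -55
V_3→V_4: (1.5)(7) − (12)(5) = -49.5
V_4→V_5: (12)(2) − (11)(7) = -53
V_5→V_6: (11)(-13.5) − (9)(2) = -166.5
V_6→V_7: (9)(-2) − (-2)(-13.5) = -45
V_7→V_1: (-2)(2.5) − (-3)(-2) = -11
Σ = -390
Area = |Σ|/2 = 195.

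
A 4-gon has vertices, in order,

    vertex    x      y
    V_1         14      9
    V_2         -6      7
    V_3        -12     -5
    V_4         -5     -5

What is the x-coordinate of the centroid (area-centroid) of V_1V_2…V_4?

Apply the shoelace formula. First the cross-terms c_i = x_i·y_{i+1} − x_{i+1}·y_i:
  152, 114, 35, 25  ⇒  2A = 326, A = 163.
Then Σ (x_i + x_{i+1})·c_i = -1206, so x̄ = -1206 / (6·163) = -201/163.

-201/163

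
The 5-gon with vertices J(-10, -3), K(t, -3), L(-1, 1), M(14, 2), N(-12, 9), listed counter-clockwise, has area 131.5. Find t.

The doubled signed area Σ (x_i y_{i+1} − x_{i+1} y_i) is linear in t.
With t=0 it equals 287; the coefficient of t is 4 (from the two edges through K).
So 4·t + 287 = 2·131.5 = 263 ⇒ t = -6.

-6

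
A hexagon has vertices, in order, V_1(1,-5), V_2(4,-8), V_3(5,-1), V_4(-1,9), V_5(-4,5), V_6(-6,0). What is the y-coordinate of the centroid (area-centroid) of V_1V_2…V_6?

Apply the shoelace (surveyor's) formula. First the cross-terms c_i = x_i·y_{i+1} − x_{i+1}·y_i:
  12, 36, 44, 31, 30, 30  ⇒  2A = 183, A = 91.5.
Then Σ (y_i + y_{i+1})·c_i = 306, so ȳ = 306 / (6·91.5) = 34/61.

34/61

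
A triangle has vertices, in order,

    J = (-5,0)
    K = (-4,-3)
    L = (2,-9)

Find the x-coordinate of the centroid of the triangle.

Apply the surveyor's formula. First the cross-terms c_i = x_i·y_{i+1} − x_{i+1}·y_i:
  15, 42, -45  ⇒  2A = 12, A = 6.
Then Σ (x_i + x_{i+1})·c_i = -84, so x̄ = -84 / (6·6) = -7/3.

-7/3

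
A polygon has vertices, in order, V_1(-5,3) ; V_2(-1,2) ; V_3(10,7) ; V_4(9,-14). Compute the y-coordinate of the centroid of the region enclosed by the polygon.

-202/105

Apply Gauss's area formula. First the cross-terms c_i = x_i·y_{i+1} − x_{i+1}·y_i:
  -7, -27, -203, -43  ⇒  2A = -280, A = -140.
Then Σ (y_i + y_{i+1})·c_i = 1616, so ȳ = 1616 / (6·(-140)) = -202/105.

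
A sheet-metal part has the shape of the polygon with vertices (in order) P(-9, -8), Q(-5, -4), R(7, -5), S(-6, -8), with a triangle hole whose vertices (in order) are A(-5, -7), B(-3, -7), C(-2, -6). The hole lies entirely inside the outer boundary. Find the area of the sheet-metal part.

Outer boundary:
Apply the shoelace (surveyor's) formula: 2A = Σ (x_i·y_{i+1} − x_{i+1}·y_i), indices taken mod 4.
Σ = (-4) + (53) + (-86) + (-24) = -61
Area = |Σ|/2 = 30.5.
Hole:
Σ = (14) + (4) + (-16) = 2
Area = |Σ|/2 = 1.
Net area = 30.5 − 1 = 29.5.

29.5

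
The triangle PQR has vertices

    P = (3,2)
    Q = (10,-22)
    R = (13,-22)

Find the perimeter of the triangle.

54

|PQ| = √((7)² + (-24)²) = √625 = 25
|QR| = √((3)² + (0)²) = √9 = 3
|RP| = √((-10)² + (24)²) = √676 = 26
Perimeter = 25 + 3 + 26 = 54.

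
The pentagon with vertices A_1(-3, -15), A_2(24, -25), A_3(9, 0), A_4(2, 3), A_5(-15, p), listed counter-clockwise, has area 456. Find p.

Write out the shoelace sum; only the two edges meeting at A_5 involve p:
2·Area = [(2·p − (-15)·3) + ((-15)·(-15) − (-3)·p)] + 687
       = 5·p + 957 = 912
⇒ p = -9.

-9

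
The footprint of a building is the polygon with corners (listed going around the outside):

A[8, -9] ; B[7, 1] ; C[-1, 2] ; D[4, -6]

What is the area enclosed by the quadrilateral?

48

Apply Gauss's area formula: 2A = Σ (x_i·y_{i+1} − x_{i+1}·y_i), indices taken mod 4.
Σ = (71) + (15) + (-2) + (12) = 96
Area = |Σ|/2 = 48.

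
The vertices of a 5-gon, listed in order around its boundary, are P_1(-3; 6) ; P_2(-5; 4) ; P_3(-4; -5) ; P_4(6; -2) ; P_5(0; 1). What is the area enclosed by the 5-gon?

Σ = (18) + (41) + (38) + (6) + (3) = 106
Area = |Σ|/2 = 53.

53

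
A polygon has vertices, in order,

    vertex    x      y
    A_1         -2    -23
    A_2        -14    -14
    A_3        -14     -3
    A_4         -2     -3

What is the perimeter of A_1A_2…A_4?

58

|A_1A_2| = √((-12)² + (9)²) = √225 = 15
|A_2A_3| = √((0)² + (11)²) = √121 = 11
|A_3A_4| = √((12)² + (0)²) = √144 = 12
|A_4A_1| = √((0)² + (-20)²) = √400 = 20
Perimeter = 15 + 11 + 12 + 20 = 58.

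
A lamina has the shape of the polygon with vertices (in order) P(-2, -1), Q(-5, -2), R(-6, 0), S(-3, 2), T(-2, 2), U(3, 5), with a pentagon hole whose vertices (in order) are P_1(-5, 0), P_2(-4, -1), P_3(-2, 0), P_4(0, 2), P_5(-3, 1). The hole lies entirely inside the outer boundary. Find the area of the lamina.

13

Outer boundary:
Apply the shoelace formula: 2A = Σ (x_i·y_{i+1} − x_{i+1}·y_i), indices taken mod 6.
Σ = (-1) + (-12) + (-12) + (-2) + (-16) + (7) = -36
Area = |Σ|/2 = 18.
Hole:
Σ = (5) + (-2) + (-4) + (6) + (5) = 10
Area = |Σ|/2 = 5.
Net area = 18 − 5 = 13.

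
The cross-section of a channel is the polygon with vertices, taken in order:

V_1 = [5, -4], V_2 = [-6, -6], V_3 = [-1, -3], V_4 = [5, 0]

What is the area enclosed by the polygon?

Σ = (-54) + (12) + (15) + (-20) = -47
Area = |Σ|/2 = 23.5.

23.5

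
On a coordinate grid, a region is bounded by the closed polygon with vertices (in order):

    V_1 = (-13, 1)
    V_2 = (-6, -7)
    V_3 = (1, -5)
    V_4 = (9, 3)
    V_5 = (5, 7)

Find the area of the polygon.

163

Apply Gauss's area formula: 2A = Σ (x_i·y_{i+1} − x_{i+1}·y_i), indices taken mod 5.
Cross-terms: 97, 37, 48, 48, 96  ⇒  Σ = 326
Area = |Σ|/2 = 163.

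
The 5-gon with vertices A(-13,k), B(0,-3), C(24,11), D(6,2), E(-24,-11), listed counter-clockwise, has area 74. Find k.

Write out the shoelace sum; only the two edges meeting at A involve k:
2·Area = [((-24)·k − (-13)·(-11)) + ((-13)·(-3) − 0·k)] + 36
       = -24·k + -68 = 148
⇒ k = -9.

-9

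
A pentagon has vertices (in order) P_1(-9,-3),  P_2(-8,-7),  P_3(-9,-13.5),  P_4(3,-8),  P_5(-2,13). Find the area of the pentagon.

Apply the shoelace formula: 2A = Σ (x_i·y_{i+1} − x_{i+1}·y_i), indices taken mod 5.
P_1→P_2: (-9)(-7) − (-8)(-3) = 39
P_2→P_3: (-8)(-13.5) − (-9)(-7) = 45
P_3→P_4: (-9)(-8) − (3)(-13.5) = 112.5
P_4→P_5: (3)(13) − (-2)(-8) = 23
P_5→P_1: (-2)(-3) − (-9)(13) = 123
Σ = 342.5
Area = |Σ|/2 = 171.25.

171.25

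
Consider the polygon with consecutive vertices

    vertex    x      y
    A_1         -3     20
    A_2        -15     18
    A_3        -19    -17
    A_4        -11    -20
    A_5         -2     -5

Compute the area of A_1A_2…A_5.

498

Apply the shoelace (surveyor's) formula: 2A = Σ (x_i·y_{i+1} − x_{i+1}·y_i), indices taken mod 5.
Σ = (246) + (597) + (193) + (15) + (-55) = 996
Area = |Σ|/2 = 498.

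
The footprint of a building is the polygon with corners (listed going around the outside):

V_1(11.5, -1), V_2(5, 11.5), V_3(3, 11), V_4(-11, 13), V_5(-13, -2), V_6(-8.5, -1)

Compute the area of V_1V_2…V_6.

Apply Gauss's area formula: 2A = Σ (x_i·y_{i+1} − x_{i+1}·y_i), indices taken mod 6.
Σ = (137.25) + (20.5) + (160) + (191) + (-4) + (20) = 524.75
Area = |Σ|/2 = 262.375.

262.375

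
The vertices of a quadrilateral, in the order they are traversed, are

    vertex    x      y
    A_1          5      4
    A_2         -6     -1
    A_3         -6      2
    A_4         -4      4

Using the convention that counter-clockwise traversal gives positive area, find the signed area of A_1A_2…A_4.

-25.5

Σ = (19) + (-18) + (-16) + (-36) = -51
Signed area = Σ/2 = -25.5 (negative ⇒ clockwise traversal).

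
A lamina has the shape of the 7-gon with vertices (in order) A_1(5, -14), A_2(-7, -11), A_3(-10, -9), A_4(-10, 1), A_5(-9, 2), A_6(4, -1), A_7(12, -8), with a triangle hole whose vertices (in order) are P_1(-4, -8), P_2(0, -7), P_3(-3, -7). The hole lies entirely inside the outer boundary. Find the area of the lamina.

Outer boundary:
Apply the shoelace (surveyor's) formula: 2A = Σ (x_i·y_{i+1} − x_{i+1}·y_i), indices taken mod 7.
Σ = (-153) + (-47) + (-100) + (-11) + (1) + (-20) + (-128) = -458
Area = |Σ|/2 = 229.
Hole:
Apply Gauss's area formula: 2A = Σ (x_i·y_{i+1} − x_{i+1}·y_i), indices taken mod 3.
Σ = (28) + (-21) + (-4) = 3
Area = |Σ|/2 = 1.5.
Net area = 229 − 1.5 = 227.5.

227.5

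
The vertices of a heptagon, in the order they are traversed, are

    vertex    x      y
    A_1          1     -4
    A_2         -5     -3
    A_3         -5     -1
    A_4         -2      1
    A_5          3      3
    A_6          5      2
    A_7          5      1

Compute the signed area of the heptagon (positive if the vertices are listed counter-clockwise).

-42

Apply Gauss's area formula: 2A = Σ (x_i·y_{i+1} − x_{i+1}·y_i), indices taken mod 7.
Cross-terms: -23, -10, -7, -9, -9, -5, -21  ⇒  Σ = -84
Signed area = Σ/2 = -42 (negative ⇒ clockwise traversal).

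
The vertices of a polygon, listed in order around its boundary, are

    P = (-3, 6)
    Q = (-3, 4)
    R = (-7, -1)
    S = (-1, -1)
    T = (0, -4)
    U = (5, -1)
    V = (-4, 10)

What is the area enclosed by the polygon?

59.5

Apply Gauss's area formula: 2A = Σ (x_i·y_{i+1} − x_{i+1}·y_i), indices taken mod 7.
P→Q: (-3)(4) − (-3)(6) = 6
Q→R: (-3)(-1) − (-7)(4) = 31
R→S: (-7)(-1) − (-1)(-1) = 6
S→T: (-1)(-4) − (0)(-1) = 4
T→U: (0)(-1) − (5)(-4) = 20
U→V: (5)(10) − (-4)(-1) = 46
V→P: (-4)(6) − (-3)(10) = 6
Σ = 119
Area = |Σ|/2 = 59.5.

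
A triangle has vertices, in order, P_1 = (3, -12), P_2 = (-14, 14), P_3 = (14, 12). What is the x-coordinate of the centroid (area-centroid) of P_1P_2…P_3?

Apply the shoelace (surveyor's) formula. First the cross-terms c_i = x_i·y_{i+1} − x_{i+1}·y_i:
  -126, -364, -204  ⇒  2A = -694, A = -347.
Then Σ (x_i + x_{i+1})·c_i = -2082, so x̄ = -2082 / (6·(-347)) = 1.

1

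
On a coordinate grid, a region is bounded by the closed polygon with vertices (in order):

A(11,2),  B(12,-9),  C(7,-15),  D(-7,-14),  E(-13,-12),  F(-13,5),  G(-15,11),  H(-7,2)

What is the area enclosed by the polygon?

409.5

Σ = (-123) + (-117) + (-203) + (-98) + (-221) + (-68) + (47) + (-36) = -819
Area = |Σ|/2 = 409.5.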